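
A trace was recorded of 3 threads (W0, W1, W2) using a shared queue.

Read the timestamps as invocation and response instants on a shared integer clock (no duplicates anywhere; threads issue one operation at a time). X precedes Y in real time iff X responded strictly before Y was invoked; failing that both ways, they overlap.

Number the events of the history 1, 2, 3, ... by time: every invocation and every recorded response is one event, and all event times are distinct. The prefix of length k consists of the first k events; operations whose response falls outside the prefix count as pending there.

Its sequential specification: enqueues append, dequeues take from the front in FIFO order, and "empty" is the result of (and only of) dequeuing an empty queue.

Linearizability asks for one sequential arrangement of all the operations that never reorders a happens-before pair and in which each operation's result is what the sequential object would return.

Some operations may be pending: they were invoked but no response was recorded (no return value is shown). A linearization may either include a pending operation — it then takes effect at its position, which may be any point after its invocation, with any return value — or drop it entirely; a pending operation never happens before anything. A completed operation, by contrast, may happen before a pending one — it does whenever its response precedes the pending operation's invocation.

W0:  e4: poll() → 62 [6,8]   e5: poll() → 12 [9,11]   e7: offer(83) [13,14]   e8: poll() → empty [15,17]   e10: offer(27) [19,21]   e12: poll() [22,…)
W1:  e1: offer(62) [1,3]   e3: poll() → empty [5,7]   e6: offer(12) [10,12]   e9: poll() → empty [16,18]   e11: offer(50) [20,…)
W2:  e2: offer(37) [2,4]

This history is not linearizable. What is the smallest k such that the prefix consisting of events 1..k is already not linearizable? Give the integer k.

7

events 1..6 are linearizable; a witness order is e1, e2:
after step 1 (e1 offer(62)): queue <62>
after step 2 (e2 offer(37)): queue <62,37>
once event 7 joins (e3's response, time 7), exhaustive search finds no witness
including or dropping the 1 pending operation (e4) in any combination fails
e.g. e1, e2, e3 (pending dropped): illegal at step 3, since e3 poll() → empty cannot apply there
e.g. e2, e1, e3 (pending dropped): illegal at step 3, since e3 poll() → empty cannot apply there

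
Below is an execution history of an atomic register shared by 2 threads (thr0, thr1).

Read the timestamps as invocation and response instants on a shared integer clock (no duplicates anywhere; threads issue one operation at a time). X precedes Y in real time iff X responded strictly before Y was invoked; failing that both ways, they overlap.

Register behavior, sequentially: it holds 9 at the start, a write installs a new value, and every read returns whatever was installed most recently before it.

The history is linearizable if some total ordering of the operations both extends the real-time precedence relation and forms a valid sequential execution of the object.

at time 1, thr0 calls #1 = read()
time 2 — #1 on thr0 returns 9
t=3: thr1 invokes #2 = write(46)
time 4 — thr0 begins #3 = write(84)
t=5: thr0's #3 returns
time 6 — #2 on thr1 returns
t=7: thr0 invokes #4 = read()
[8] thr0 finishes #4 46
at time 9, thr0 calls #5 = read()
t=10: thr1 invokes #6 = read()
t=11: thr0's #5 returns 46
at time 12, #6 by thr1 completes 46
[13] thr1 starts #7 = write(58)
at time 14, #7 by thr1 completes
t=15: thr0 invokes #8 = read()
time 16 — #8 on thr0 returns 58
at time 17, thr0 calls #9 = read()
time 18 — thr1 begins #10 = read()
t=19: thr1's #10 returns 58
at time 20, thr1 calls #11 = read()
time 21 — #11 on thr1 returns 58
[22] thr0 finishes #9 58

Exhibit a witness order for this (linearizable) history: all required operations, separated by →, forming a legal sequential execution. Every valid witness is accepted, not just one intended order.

after step 1 (#1 read() → 9): value 9
after step 2 (#3 write(84)): value 84
after step 3 (#2 write(46)): value 46
after step 4 (#4 read() → 46): value 46
after step 5 (#5 read() → 46): value 46
after step 6 (#6 read() → 46): value 46
after step 7 (#7 write(58)): value 58
after step 8 (#8 read() → 58): value 58
after step 9 (#9 read() → 58): value 58
after step 10 (#10 read() → 58): value 58
after step 11 (#11 read() → 58): value 58

#1 → #3 → #2 → #4 → #5 → #6 → #7 → #8 → #9 → #10 → #11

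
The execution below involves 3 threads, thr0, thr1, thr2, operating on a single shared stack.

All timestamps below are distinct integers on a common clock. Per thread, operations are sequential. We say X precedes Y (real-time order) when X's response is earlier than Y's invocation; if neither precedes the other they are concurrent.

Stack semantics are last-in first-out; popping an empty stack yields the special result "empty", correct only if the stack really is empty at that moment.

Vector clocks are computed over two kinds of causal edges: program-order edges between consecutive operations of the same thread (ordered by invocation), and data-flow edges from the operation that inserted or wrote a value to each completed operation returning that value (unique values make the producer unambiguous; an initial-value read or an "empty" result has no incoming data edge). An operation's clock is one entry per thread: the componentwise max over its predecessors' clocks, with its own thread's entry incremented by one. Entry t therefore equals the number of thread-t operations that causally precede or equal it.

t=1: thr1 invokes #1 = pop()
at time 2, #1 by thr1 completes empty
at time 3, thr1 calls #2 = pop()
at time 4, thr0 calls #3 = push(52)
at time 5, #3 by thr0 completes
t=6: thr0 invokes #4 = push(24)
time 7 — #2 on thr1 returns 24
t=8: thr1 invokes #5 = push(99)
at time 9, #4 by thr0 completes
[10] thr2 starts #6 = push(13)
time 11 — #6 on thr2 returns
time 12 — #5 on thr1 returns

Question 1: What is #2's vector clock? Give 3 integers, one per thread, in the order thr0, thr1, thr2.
(2, 2, 0)

VC(#6, invoked at 10): no causal predecessors; +1 on thr2 → (0, 0, 1)
VC(#1, invoked at 1): no causal predecessors; +1 on thr1 → (0, 1, 0)
VC(#3, invoked at 4): no causal predecessors; +1 on thr0 → (1, 0, 0)
VC(#4, invoked at 6): max of VC(#3)=(1, 0, 0), then +1 on thread thr0 → (2, 0, 0)
VC(#2, invoked at 3): max of VC(#1)=(0, 1, 0), VC(#4)=(2, 0, 0), then +1 on thread thr1 → (2, 2, 0)
VC(#5, invoked at 8): max of VC(#2)=(2, 2, 0), then +1 on thread thr1 → (2, 3, 0)
target: VC(#2) = (2, 2, 0)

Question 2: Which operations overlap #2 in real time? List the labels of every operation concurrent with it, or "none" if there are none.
#3, #4

#2 spans [3,7]: anything still running between times 3 and 7 counts as concurrent
#1 [1,2]: before
#3 [4,5]: concurrent
#4 [6,9]: concurrent
#5 [8,12]: after
#6 [10,11]: after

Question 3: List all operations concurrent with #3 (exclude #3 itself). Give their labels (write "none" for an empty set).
#2

#3 spans [4,5]; an op avoiding the whole window 4..5 is ordered, any other is concurrent
#1 [1,2]: before
#2 [3,7]: concurrent
#4 [6,9]: after
#5 [8,12]: after
#6 [10,11]: after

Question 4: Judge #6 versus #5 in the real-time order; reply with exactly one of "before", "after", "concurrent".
concurrent

#6 spans [10,11], #5 spans [8,12]
the intervals overlap in both directions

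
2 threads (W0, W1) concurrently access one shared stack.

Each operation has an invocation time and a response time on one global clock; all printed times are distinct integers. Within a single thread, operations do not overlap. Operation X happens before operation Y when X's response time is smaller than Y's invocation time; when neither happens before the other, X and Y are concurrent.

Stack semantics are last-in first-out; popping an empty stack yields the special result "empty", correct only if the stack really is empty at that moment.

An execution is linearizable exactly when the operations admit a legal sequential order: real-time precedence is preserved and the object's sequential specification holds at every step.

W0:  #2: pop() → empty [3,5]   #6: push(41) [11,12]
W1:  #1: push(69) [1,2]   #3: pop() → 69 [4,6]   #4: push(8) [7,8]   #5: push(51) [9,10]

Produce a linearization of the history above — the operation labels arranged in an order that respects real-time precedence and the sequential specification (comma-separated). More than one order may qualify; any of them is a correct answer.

1. #1 push(69), leaving stack <69>
2. #3 pop() → 69, leaving stack <>
3. #2 pop() → empty, leaving stack <>
4. #4 push(8), leaving stack <8>
5. #5 push(51), leaving stack <8,51>
6. #6 push(41), leaving stack <8,51,41>

#1, #3, #2, #4, #5, #6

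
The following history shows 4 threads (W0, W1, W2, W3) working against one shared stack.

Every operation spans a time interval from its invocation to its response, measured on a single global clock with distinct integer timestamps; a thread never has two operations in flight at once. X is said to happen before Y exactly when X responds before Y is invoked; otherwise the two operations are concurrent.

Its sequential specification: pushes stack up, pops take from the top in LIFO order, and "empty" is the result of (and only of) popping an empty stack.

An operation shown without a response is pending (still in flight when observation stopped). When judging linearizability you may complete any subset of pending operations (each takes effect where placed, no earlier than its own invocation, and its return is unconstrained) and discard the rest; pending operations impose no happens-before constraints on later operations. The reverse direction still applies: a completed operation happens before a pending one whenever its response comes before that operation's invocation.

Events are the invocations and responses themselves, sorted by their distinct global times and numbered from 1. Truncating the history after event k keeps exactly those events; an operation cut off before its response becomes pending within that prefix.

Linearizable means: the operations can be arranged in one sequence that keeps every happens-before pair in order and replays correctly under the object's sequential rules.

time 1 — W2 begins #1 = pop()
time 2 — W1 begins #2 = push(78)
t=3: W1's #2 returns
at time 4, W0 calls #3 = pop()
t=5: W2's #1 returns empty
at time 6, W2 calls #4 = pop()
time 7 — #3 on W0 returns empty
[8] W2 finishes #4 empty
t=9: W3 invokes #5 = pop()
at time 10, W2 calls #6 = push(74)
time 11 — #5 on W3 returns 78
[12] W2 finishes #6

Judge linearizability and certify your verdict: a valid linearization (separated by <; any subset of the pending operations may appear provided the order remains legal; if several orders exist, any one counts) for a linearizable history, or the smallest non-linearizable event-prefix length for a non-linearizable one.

not linearizable — minimal violating prefix: 8 events

already the first 8 events (up to #4's response at time 8) admit no linearization; the first 7 still do
all 5 real-time-respecting orders fail — 4 completed stack operations, no legal replay
one such order, #1, #2, #3, #4, breaks at step 3 where #3 pop() → empty is illegal
one such order, #1, #2, #4, #3, breaks at step 3 where #4 pop() → empty is illegal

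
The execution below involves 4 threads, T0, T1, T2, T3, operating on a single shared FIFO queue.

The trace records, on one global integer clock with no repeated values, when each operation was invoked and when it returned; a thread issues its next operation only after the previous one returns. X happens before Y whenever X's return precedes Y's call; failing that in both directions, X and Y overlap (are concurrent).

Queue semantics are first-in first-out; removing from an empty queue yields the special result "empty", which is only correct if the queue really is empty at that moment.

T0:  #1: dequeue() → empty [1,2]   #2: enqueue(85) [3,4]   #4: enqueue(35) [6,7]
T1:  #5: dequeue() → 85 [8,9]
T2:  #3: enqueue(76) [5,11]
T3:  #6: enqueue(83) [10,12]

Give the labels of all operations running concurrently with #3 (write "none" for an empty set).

#4, #5, #6

#3 spans [5,11]: anything still running between times 5 and 11 counts as concurrent
#1 [1,2]: before
#2 [3,4]: before
#4 [6,7]: concurrent
#5 [8,9]: concurrent
#6 [10,12]: concurrent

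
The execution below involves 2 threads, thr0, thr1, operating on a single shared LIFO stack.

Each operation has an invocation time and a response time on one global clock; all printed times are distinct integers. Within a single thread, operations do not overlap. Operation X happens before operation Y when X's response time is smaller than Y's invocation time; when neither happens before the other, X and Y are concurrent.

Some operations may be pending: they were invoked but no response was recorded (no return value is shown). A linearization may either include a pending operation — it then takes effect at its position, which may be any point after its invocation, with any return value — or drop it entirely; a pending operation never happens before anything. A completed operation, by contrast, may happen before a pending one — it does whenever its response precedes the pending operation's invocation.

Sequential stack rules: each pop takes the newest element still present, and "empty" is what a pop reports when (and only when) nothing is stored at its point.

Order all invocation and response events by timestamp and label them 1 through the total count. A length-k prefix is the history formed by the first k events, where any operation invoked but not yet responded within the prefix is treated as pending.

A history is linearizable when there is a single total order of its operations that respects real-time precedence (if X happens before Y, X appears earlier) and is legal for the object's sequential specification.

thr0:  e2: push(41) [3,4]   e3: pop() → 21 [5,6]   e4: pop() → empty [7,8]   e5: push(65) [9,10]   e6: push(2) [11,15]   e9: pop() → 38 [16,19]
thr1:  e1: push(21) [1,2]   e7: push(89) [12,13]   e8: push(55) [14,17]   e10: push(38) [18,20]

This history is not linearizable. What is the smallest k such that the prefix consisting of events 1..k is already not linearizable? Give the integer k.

events 1..5 are still linearizable — one witness is e1, e2:
after step 1 (e1 push(21)): stack <21>
after step 2 (e2 push(41)): stack <21,41>
once event 6 joins (e3's response, time 6), exhaustive search finds no witness
one such order, e1, e2, e3, breaks at step 3 where e3 pop() → 21 is illegal

6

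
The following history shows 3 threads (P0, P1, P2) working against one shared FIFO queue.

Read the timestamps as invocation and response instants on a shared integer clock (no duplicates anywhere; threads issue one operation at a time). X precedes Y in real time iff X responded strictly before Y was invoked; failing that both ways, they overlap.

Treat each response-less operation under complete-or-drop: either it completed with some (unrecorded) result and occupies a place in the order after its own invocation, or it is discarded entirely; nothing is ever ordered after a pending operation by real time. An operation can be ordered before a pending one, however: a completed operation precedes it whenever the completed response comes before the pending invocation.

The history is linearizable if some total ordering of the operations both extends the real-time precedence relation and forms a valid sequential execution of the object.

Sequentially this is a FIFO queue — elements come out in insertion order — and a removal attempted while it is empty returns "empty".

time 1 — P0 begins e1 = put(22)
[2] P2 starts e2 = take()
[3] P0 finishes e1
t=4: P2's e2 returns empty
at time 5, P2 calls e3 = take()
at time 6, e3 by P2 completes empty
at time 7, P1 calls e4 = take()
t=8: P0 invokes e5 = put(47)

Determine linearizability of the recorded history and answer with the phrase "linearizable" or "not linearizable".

events 1..5 are fine; event 6 — the response of e3 at time 6 — makes the prefix non-linearizable
real-time-consistent orders of the 3 completed operations: 2 — all fail the FIFO queue replay
sample order e1, e2, e3 stalls at step 2 — e2 take() → empty has no legal effect
sample order e2, e1, e3 stalls at step 3 — e3 take() → empty has no legal effect

not linearizable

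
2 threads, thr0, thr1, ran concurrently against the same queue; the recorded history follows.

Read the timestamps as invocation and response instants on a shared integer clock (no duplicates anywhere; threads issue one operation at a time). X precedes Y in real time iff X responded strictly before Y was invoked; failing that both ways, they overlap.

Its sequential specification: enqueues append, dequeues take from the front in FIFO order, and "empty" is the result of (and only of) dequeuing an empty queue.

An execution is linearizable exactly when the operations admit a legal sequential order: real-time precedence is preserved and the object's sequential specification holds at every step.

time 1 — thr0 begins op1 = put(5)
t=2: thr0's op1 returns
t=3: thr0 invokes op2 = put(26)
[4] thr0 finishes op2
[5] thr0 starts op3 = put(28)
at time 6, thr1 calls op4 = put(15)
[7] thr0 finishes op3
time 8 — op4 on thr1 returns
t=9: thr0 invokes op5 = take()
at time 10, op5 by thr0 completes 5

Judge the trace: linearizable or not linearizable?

linearizable

one valid linearization: op1, op2, op3, op4, op5
step 1: op1 put(5) — queue <5>
step 2: op2 put(26) — queue <5,26>
step 3: op3 put(28) — queue <5,26,28>
step 4: op4 put(15) — queue <5,26,28,15>
step 5: op5 take() → 5 — queue <26,28,15>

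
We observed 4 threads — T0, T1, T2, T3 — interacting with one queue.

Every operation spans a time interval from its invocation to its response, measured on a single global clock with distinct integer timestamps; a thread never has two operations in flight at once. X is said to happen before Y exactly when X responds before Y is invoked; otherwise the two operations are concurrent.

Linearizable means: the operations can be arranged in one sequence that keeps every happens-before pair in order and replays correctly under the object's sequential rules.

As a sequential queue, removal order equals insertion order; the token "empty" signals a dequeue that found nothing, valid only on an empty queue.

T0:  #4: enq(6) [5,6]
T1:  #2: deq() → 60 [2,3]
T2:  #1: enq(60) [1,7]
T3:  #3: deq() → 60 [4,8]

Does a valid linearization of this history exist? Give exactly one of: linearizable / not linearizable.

the violation lands at event 8, #3's response at time 8: events 1..7 linearize, events 1..8 do not
4 completed operations, 8 real-time-consistent orders — every queue replay fails
for example #1, #2, #3, #4 fails at step 3: #3 deq() → 60 is not legal there
for example #1, #2, #4, #3 fails at step 4: #3 deq() → 60 is not legal there

not linearizable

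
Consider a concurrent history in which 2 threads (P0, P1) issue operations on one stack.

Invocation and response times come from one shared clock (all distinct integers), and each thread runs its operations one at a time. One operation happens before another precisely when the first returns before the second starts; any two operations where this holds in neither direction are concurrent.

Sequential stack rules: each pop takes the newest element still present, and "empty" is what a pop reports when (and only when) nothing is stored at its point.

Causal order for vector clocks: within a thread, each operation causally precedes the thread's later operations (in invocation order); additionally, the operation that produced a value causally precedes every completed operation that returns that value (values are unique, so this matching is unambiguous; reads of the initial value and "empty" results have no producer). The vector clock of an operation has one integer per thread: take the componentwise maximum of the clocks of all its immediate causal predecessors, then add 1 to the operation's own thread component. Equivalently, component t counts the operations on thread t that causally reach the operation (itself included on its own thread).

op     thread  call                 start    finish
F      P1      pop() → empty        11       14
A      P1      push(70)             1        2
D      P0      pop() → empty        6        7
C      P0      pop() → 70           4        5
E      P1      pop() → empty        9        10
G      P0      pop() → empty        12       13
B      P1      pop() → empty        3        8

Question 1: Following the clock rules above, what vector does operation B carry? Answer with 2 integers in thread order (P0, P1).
root op A, invoked 1: fresh clock plus P1's own tick → (0, 1)
VC(B, invoked at 3): max of VC(A)=(0, 1), then +1 on thread P1 → (0, 2)
VC(C, invoked at 4): max of VC(A)=(0, 1), then +1 on thread P0 → (1, 1)
VC(E, invoked at 9): max of VC(B)=(0, 2), then +1 on thread P1 → (0, 3)
VC(D, invoked at 6): max of VC(C)=(1, 1), then +1 on thread P0 → (2, 1)
VC(F, invoked at 11): max of VC(E)=(0, 3), then +1 on thread P1 → (0, 4)
VC(G, invoked at 12): max of VC(D)=(2, 1), then +1 on thread P0 → (3, 1)
target: VC(B) = (0, 2)

(0, 2)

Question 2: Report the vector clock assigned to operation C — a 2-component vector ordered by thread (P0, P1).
VC(A, invoked at 1): no causal predecessors; +1 on P1 → (0, 1)
invoked at 3, B merges VC(A)=(0, 1) and bumps P1's slot → (0, 2)
invoked at 4, C merges VC(A)=(0, 1) and bumps P0's slot → (1, 1)
invoked at 9, E merges VC(B)=(0, 2) and bumps P1's slot → (0, 3)
invoked at 6, D merges VC(C)=(1, 1) and bumps P0's slot → (2, 1)
invoked at 11, F merges VC(E)=(0, 3) and bumps P1's slot → (0, 4)
invoked at 12, G merges VC(D)=(2, 1) and bumps P0's slot → (3, 1)
target: VC(C) = (1, 1)

(1, 1)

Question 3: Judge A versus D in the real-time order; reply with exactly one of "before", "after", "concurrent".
A spans [1,2], D spans [6,7]
resp(A)=2 < inv(D)=6

before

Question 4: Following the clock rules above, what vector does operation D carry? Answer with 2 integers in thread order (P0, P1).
invoked at 1, A has no predecessors; its own P1 bump gives (0, 1)
B, invoked 3, takes VC(A)=(0, 1) under max, adds 1 for P1 → (0, 2)
C, invoked 4, takes VC(A)=(0, 1) under max, adds 1 for P0 → (1, 1)
E, invoked 9, takes VC(B)=(0, 2) under max, adds 1 for P1 → (0, 3)
D, invoked 6, takes VC(C)=(1, 1) under max, adds 1 for P0 → (2, 1)
F, invoked 11, takes VC(E)=(0, 3) under max, adds 1 for P1 → (0, 4)
G, invoked 12, takes VC(D)=(2, 1) under max, adds 1 for P0 → (3, 1)
target: VC(D) = (2, 1)

(2, 1)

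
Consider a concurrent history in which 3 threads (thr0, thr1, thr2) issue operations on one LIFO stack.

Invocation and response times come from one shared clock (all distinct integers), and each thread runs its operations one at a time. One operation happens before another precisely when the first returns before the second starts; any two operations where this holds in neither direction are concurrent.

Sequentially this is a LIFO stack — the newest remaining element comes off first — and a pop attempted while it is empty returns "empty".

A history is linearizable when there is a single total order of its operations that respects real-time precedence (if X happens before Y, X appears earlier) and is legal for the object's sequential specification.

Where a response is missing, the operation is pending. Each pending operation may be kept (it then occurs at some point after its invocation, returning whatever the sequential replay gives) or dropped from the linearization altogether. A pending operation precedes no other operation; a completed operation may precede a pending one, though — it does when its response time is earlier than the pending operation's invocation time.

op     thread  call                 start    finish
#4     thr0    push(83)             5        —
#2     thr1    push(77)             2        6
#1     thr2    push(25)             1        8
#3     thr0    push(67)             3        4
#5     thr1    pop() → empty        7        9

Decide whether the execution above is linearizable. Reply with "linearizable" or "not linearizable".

through event 8 a valid linearization exists; event 9 (#5 responding at time 9) ends that
no legal order exists: 8 real-time-consistent candidates over 4 completed LIFO stack operations, all rejected
including or dropping the 1 pending operation (#4) in any combination fails
e.g. #1, #2, #3, #5 (pending dropped): illegal at step 4, since #5 pop() → empty cannot apply there
e.g. #1, #3, #2, #5 (pending dropped): illegal at step 4, since #5 pop() → empty cannot apply there

not linearizable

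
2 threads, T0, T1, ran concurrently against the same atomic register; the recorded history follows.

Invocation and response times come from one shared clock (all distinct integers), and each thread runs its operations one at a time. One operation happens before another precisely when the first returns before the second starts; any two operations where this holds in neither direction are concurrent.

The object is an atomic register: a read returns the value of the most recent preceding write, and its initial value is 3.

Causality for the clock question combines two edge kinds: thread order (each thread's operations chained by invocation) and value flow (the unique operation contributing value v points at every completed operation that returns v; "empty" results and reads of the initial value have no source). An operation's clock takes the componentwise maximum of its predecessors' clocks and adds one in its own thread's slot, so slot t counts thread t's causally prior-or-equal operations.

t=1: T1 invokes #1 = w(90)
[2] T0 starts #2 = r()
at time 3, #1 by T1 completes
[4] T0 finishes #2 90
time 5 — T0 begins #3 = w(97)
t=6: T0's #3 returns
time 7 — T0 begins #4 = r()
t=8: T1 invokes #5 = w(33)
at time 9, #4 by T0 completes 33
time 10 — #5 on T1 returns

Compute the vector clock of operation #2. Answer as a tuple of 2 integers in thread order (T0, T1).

VC(#1, invoked at 1): no causal predecessors; +1 on T1 → (0, 1)
VC(#5, invoked at 8): max of VC(#1)=(0, 1), then +1 on thread T1 → (0, 2)
VC(#2, invoked at 2): max of VC(#1)=(0, 1), then +1 on thread T0 → (1, 1)
VC(#3, invoked at 5): max of VC(#2)=(1, 1), then +1 on thread T0 → (2, 1)
VC(#4, invoked at 7): max of VC(#3)=(2, 1), VC(#5)=(0, 2), then +1 on thread T0 → (3, 2)
target: VC(#2) = (1, 1)

(1, 1)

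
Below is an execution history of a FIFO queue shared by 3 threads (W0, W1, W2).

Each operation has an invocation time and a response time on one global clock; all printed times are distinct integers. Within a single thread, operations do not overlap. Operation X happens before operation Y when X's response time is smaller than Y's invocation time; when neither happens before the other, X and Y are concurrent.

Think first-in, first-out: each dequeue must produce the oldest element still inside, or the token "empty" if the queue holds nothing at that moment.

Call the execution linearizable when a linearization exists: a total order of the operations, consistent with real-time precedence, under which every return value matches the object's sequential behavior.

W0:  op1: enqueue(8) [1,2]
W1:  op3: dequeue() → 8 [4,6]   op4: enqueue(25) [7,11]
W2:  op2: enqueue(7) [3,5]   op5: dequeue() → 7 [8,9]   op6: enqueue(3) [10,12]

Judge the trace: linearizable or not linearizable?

one valid linearization: op1, op2, op3, op4, op5, op6
after step 1 (op1 enqueue(8)): queue <8>
after step 2 (op2 enqueue(7)): queue <8,7>
after step 3 (op3 dequeue() → 8): queue <7>
after step 4 (op4 enqueue(25)): queue <7,25>
after step 5 (op5 dequeue() → 7): queue <25>
after step 6 (op6 enqueue(3)): queue <25,3>

linearizable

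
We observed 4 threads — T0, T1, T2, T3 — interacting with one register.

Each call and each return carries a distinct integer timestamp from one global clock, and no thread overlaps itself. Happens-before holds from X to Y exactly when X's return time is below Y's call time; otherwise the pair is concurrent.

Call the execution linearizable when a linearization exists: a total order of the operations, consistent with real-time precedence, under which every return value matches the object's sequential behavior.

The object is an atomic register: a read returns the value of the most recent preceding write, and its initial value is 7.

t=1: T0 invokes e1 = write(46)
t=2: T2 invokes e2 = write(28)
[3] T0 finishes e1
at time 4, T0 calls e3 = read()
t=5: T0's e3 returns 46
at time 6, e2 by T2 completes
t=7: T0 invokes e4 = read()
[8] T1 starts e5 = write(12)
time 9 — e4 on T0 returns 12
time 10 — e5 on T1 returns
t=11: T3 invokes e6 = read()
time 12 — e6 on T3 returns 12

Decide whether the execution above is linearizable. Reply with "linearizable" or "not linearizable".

one valid linearization: e1, e3, e2, e5, e4, e6
1. e1 write(46), leaving value 46
2. e3 read() → 46, leaving value 46
3. e2 write(28), leaving value 28
4. e5 write(12), leaving value 12
5. e4 read() → 12, leaving value 12
6. e6 read() → 12, leaving value 12

linearizable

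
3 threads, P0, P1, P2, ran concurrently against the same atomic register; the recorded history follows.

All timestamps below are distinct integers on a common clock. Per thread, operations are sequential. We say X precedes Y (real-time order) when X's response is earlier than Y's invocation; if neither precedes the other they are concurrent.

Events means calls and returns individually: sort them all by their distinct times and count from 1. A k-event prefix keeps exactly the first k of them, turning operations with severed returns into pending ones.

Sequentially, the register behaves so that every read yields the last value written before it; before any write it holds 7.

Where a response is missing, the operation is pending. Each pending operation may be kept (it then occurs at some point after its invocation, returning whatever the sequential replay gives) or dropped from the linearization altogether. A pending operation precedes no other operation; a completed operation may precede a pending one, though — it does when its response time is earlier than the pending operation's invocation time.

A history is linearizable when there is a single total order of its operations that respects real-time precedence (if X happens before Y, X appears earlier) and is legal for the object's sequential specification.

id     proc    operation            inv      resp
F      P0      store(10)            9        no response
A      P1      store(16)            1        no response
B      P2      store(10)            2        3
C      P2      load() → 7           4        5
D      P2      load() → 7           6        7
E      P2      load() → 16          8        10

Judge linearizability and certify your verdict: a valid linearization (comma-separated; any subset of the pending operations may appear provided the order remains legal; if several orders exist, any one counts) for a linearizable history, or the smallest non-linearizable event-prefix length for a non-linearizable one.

not linearizable — minimal violating prefix: 5 events

cut after 4 events: linearizable; cut after 5 events (C responds, time 5): not linearizable
exhaustive check: the 2 completed atomic register ops admit one real-time order; illegal
completion choices over the 1 pending operation (A) were checked; none helps
sample order B, C (pending dropped) stalls at step 2 — C load() → 7 has no legal effect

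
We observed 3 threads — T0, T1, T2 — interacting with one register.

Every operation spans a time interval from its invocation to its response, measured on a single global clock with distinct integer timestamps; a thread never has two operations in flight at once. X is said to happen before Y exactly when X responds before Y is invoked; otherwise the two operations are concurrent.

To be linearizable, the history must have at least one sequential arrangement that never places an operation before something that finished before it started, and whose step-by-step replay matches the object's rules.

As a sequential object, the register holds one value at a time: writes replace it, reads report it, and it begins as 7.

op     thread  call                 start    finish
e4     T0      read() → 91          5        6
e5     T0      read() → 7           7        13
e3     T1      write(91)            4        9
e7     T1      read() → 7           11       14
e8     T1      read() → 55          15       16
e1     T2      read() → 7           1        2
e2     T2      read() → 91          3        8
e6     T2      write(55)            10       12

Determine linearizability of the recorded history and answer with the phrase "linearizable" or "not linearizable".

not linearizable

cut after 12 events: linearizable; cut after 13 events (e5 responds, time 13): not linearizable
checked exhaustively: 18 real-time-consistent orders of 6 completed operations, zero legal register replays
no escape via the 1 pending operation (e7): every completion choice fails
for example e1, e2, e3, e4, e5, e6 (pending dropped) fails at step 2: e2 read() → 91 is not legal there
for example e1, e2, e3, e4, e6, e5 (pending dropped) fails at step 2: e2 read() → 91 is not legal there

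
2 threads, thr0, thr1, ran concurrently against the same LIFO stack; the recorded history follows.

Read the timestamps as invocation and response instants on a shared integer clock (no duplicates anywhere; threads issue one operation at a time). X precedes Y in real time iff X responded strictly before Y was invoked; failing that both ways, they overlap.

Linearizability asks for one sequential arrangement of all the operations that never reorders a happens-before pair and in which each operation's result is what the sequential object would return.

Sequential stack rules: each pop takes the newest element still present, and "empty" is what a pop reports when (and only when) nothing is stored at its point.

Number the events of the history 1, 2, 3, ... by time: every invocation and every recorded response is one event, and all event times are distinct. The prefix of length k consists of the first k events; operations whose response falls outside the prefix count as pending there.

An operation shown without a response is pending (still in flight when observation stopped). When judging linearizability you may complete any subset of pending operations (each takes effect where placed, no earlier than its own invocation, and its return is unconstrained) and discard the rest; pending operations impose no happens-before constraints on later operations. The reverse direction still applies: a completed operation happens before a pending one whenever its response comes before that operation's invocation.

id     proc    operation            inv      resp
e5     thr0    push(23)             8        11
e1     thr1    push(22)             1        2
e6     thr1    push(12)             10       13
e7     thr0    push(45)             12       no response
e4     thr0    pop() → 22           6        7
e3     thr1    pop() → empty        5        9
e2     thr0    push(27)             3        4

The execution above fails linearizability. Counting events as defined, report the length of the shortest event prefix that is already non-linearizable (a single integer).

events 1..8 are still linearizable — one witness is e1, e2, e3, e4:
after step 1 (e1 push(22)): stack <22>
after step 2 (e2 push(27)): stack <22,27>
after step 3 (e3 pop() (pending, included)): stack <22>
after step 4 (e4 pop() → 22): stack <>
at event 9 (e3's time-9 response) nothing linearizes any more
including or dropping the 1 pending operation (e5) in any combination fails
sample order e1, e2, e3, e4 (pending dropped) stalls at step 3 — e3 pop() → empty has no legal effect
sample order e1, e2, e4, e3 (pending dropped) stalls at step 3 — e4 pop() → 22 has no legal effect

9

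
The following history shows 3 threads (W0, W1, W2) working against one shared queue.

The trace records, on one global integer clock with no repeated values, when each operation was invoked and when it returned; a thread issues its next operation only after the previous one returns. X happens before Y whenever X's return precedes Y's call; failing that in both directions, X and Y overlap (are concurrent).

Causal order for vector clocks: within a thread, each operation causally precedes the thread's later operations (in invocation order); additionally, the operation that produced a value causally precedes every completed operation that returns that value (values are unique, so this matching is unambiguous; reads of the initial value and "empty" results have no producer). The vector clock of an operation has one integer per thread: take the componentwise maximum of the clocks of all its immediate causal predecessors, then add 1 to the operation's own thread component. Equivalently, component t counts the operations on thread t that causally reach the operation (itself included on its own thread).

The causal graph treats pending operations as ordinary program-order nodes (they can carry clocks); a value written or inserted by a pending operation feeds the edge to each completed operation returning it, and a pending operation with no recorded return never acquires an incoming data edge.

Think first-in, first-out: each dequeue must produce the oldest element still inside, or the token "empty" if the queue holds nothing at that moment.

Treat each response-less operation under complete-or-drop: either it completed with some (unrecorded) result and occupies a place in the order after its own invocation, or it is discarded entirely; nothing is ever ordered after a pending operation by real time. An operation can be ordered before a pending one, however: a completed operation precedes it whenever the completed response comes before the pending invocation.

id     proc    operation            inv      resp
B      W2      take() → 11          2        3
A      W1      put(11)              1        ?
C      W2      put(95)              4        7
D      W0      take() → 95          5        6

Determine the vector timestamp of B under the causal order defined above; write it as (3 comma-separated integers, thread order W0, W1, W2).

(0, 1, 1)

root op A, invoked 1: fresh clock plus W1's own tick → (0, 1, 0)
B, invoked 2, takes VC(A)=(0, 1, 0) under max, adds 1 for W2 → (0, 1, 1)
C, invoked 4, takes VC(B)=(0, 1, 1) under max, adds 1 for W2 → (0, 1, 2)
D, invoked 5, takes VC(C)=(0, 1, 2) under max, adds 1 for W0 → (1, 1, 2)
target: VC(B) = (0, 1, 1)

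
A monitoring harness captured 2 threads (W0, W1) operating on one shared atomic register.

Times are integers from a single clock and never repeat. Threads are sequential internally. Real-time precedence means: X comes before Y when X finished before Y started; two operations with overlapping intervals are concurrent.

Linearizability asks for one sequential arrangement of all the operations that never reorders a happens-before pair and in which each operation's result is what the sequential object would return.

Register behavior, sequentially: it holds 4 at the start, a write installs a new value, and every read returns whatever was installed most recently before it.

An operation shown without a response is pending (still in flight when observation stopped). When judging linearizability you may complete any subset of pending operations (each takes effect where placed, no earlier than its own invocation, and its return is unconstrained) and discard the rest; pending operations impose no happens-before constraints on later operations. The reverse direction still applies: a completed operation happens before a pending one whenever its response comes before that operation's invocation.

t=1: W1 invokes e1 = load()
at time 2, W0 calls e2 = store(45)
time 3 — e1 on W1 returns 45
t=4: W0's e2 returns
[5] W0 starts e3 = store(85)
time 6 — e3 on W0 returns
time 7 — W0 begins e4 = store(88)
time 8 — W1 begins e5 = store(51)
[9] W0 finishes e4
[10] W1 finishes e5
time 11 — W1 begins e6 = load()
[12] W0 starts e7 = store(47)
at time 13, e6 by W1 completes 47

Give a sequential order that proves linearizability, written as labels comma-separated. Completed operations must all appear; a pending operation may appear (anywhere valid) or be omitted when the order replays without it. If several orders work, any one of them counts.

e2, e1, e3, e4, e5, e7, e6

step 1: e2 store(45) — value 45
step 2: e1 load() → 45 — value 45
step 3: e3 store(85) — value 85
step 4: e4 store(88) — value 88
step 5: e5 store(51) — value 51
step 6: e7 store(47) (pending, included) — value 47
step 7: e6 load() → 47 — value 47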